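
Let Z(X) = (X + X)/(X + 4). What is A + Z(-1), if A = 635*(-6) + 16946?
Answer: 39406/3 ≈ 13135.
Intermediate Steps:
Z(X) = 2*X/(4 + X) (Z(X) = (2*X)/(4 + X) = 2*X/(4 + X))
A = 13136 (A = -3810 + 16946 = 13136)
A + Z(-1) = 13136 + 2*(-1)/(4 - 1) = 13136 + 2*(-1)/3 = 13136 + 2*(-1)*(⅓) = 13136 - ⅔ = 39406/3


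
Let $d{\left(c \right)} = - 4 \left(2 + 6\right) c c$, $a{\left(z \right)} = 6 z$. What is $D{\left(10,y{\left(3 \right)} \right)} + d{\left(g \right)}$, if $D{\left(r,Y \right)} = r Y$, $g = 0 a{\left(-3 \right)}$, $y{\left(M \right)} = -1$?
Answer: $-10$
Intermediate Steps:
$g = 0$ ($g = 0 \cdot 6 \left(-3\right) = 0 \left(-18\right) = 0$)
$D{\left(r,Y \right)} = Y r$
$d{\left(c \right)} = - 32 c^{2}$ ($d{\left(c \right)} = - 4 \cdot 8 c c = - 32 c c = - 32 c^{2}$)
$D{\left(10,y{\left(3 \right)} \right)} + d{\left(g \right)} = \left(-1\right) 10 - 32 \cdot 0^{2} = -10 - 0 = -10 + 0 = -10$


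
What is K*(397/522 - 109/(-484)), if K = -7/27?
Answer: -871661/3410748 ≈ -0.25556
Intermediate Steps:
K = -7/27 (K = -7*1/27 = -7/27 ≈ -0.25926)
K*(397/522 - 109/(-484)) = -7*(397/522 - 109/(-484))/27 = -7*(397*(1/522) - 109*(-1/484))/27 = -7*(397/522 + 109/484)/27 = -7/27*124523/126324 = -871661/3410748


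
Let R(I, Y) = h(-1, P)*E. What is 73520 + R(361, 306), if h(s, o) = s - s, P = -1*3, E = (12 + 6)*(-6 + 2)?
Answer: 73520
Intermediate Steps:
E = -72 (E = 18*(-4) = -72)
P = -3
h(s, o) = 0
R(I, Y) = 0 (R(I, Y) = 0*(-72) = 0)
73520 + R(361, 306) = 73520 + 0 = 73520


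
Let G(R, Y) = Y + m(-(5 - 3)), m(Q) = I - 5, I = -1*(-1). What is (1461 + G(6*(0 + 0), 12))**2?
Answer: 2157961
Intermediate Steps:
I = 1
m(Q) = -4 (m(Q) = 1 - 5 = -4)
G(R, Y) = -4 + Y (G(R, Y) = Y - 4 = -4 + Y)
(1461 + G(6*(0 + 0), 12))**2 = (1461 + (-4 + 12))**2 = (1461 + 8)**2 = 1469**2 = 2157961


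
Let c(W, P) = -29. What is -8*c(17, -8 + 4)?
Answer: 232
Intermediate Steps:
-8*c(17, -8 + 4) = -8*(-29) = 232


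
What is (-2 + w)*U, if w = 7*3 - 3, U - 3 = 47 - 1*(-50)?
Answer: 1600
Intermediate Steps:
U = 100 (U = 3 + (47 - 1*(-50)) = 3 + (47 + 50) = 3 + 97 = 100)
w = 18 (w = 21 - 3 = 18)
(-2 + w)*U = (-2 + 18)*100 = 16*100 = 1600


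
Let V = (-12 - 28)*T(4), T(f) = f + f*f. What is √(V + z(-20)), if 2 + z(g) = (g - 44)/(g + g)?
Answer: I*√20010/5 ≈ 28.291*I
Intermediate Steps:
T(f) = f + f²
z(g) = -2 + (-44 + g)/(2*g) (z(g) = -2 + (g - 44)/(g + g) = -2 + (-44 + g)/((2*g)) = -2 + (-44 + g)*(1/(2*g)) = -2 + (-44 + g)/(2*g))
V = -800 (V = (-12 - 28)*(4*(1 + 4)) = -160*5 = -40*20 = -800)
√(V + z(-20)) = √(-800 + (-3/2 - 22/(-20))) = √(-800 + (-3/2 - 22*(-1/20))) = √(-800 + (-3/2 + 11/10)) = √(-800 - ⅖) = √(-4002/5) = I*√20010/5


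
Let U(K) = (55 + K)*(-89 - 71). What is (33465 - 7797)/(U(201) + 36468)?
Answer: -6417/1123 ≈ -5.7142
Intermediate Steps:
U(K) = -8800 - 160*K (U(K) = (55 + K)*(-160) = -8800 - 160*K)
(33465 - 7797)/(U(201) + 36468) = (33465 - 7797)/((-8800 - 160*201) + 36468) = 25668/((-8800 - 32160) + 36468) = 25668/(-40960 + 36468) = 25668/(-4492) = 25668*(-1/4492) = -6417/1123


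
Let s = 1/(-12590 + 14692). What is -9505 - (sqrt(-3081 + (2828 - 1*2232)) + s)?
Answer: -19979511/2102 - I*sqrt(2485) ≈ -9505.0 - 49.85*I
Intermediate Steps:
s = 1/2102 ≈ 0.00047574
-9505 - (sqrt(-3081 + (2828 - 1*2232)) + s) = -9505 - (sqrt(-3081 + (2828 - 1*2232)) + 1/2102) = -9505 - (sqrt(-3081 + (2828 - 2232)) + 1/2102) = -9505 - (sqrt(-3081 + 596) + 1/2102) = -9505 - (sqrt(-2485) + 1/2102) = -9505 - (I*sqrt(2485) + 1/2102) = -9505 - (1/2102 + I*sqrt(2485)) = -9505 + (-1/2102 - I*sqrt(2485)) = -19979511/2102 - I*sqrt(2485)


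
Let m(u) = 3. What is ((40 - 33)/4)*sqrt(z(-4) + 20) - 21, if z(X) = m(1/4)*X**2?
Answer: -21 + 7*sqrt(17)/2 ≈ -6.5691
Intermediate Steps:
z(X) = 3*X**2
((40 - 33)/4)*sqrt(z(-4) + 20) - 21 = ((40 - 33)/4)*sqrt(3*(-4)**2 + 20) - 21 = (7*(1/4))*sqrt(3*16 + 20) - 21 = 7*sqrt(48 + 20)/4 - 21 = 7*sqrt(68)/4 - 21 = 7*(2*sqrt(17))/4 - 21 = 7*sqrt(17)/2 - 21 = -21 + 7*sqrt(17)/2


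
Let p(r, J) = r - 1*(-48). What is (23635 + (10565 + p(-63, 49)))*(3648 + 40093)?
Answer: 1495286085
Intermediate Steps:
p(r, J) = 48 + r (p(r, J) = r + 48 = 48 + r)
(23635 + (10565 + p(-63, 49)))*(3648 + 40093) = (23635 + (10565 + (48 - 63)))*(3648 + 40093) = (23635 + (10565 - 15))*43741 = (23635 + 10550)*43741 = 34185*43741 = 1495286085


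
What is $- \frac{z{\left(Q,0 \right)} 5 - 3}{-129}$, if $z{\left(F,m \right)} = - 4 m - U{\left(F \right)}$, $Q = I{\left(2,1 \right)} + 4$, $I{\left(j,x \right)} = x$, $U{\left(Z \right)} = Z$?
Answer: $- \frac{28}{129} \approx -0.21705$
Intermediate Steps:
$Q = 5$ ($Q = 1 + 4 = 5$)
$z{\left(F,m \right)} = - F - 4 m$ ($z{\left(F,m \right)} = - 4 m - F = - F - 4 m$)
$- \frac{z{\left(Q,0 \right)} 5 - 3}{-129} = - \frac{\left(\left(-1\right) 5 - 0\right) 5 - 3}{-129} = - \frac{\left(\left(-5 + 0\right) 5 - 3\right) \left(-1\right)}{129} = - \frac{\left(\left(-5\right) 5 - 3\right) \left(-1\right)}{129} = - \frac{\left(-25 - 3\right) \left(-1\right)}{129} = - \frac{\left(-28\right) \left(-1\right)}{129} = \left(-1\right) \frac{28}{129} = - \frac{28}{129}$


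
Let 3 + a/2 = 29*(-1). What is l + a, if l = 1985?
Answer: 1921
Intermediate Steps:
a = -64 (a = -6 + 2*(29*(-1)) = -6 + 2*(-29) = -6 - 58 = -64)
l + a = 1985 - 64 = 1921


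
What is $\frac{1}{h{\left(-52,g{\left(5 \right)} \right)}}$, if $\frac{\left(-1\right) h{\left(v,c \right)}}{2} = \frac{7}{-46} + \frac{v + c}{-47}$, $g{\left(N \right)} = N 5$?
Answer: $- \frac{1081}{913} \approx -1.184$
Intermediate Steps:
$g{\left(N \right)} = 5 N$
$h{\left(v,c \right)} = \frac{7}{23} + \frac{2 c}{47} + \frac{2 v}{47}$ ($h{\left(v,c \right)} = - 2 \left(\frac{7}{-46} + \frac{v + c}{-47}\right) = - 2 \left(7 \left(- \frac{1}{46}\right) + \left(c + v\right) \left(- \frac{1}{47}\right)\right) = - 2 \left(- \frac{7}{46} - \left(\frac{c}{47} + \frac{v}{47}\right)\right) = - 2 \left(- \frac{7}{46} - \frac{c}{47} - \frac{v}{47}\right) = \frac{7}{23} + \frac{2 c}{47} + \frac{2 v}{47}$)
$\frac{1}{h{\left(-52,g{\left(5 \right)} \right)}} = \frac{1}{\frac{7}{23} + \frac{2 \cdot 5 \cdot 5}{47} + \frac{2}{47} \left(-52\right)} = \frac{1}{\frac{7}{23} + \frac{2}{47} \cdot 25 - \frac{104}{47}} = \frac{1}{\frac{7}{23} + \frac{50}{47} - \frac{104}{47}} = \frac{1}{- \frac{913}{1081}} = - \frac{1081}{913}$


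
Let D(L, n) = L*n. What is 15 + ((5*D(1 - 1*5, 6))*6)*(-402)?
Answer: 289455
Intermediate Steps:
15 + ((5*D(1 - 1*5, 6))*6)*(-402) = 15 + ((5*((1 - 1*5)*6))*6)*(-402) = 15 + ((5*((1 - 5)*6))*6)*(-402) = 15 + ((5*(-4*6))*6)*(-402) = 15 + ((5*(-24))*6)*(-402) = 15 - 120*6*(-402) = 15 - 720*(-402) = 15 + 289440 = 289455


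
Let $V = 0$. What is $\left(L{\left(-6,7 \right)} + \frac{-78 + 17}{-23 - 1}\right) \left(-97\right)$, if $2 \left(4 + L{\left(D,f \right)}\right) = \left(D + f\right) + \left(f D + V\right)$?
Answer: $\frac{51119}{24} \approx 2130.0$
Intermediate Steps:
$L{\left(D,f \right)} = -4 + \frac{D}{2} + \frac{f}{2} + \frac{D f}{2}$ ($L{\left(D,f \right)} = -4 + \frac{\left(D + f\right) + \left(f D + 0\right)}{2} = -4 + \frac{\left(D + f\right) + \left(D f + 0\right)}{2} = -4 + \frac{\left(D + f\right) + D f}{2} = -4 + \frac{D + f + D f}{2} = -4 + \left(\frac{D}{2} + \frac{f}{2} + \frac{D f}{2}\right) = -4 + \frac{D}{2} + \frac{f}{2} + \frac{D f}{2}$)
$\left(L{\left(-6,7 \right)} + \frac{-78 + 17}{-23 - 1}\right) \left(-97\right) = \left(\left(-4 + \frac{1}{2} \left(-6\right) + \frac{1}{2} \cdot 7 + \frac{1}{2} \left(-6\right) 7\right) + \frac{-78 + 17}{-23 - 1}\right) \left(-97\right) = \left(\left(-4 - 3 + \frac{7}{2} - 21\right) - \frac{61}{-24}\right) \left(-97\right) = \left(- \frac{49}{2} - - \frac{61}{24}\right) \left(-97\right) = \left(- \frac{49}{2} + \frac{61}{24}\right) \left(-97\right) = \left(- \frac{527}{24}\right) \left(-97\right) = \frac{51119}{24}$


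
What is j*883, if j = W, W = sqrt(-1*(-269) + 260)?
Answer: 20309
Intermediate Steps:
W = 23 (W = sqrt(269 + 260) = sqrt(529) = 23)
j = 23
j*883 = 23*883 = 20309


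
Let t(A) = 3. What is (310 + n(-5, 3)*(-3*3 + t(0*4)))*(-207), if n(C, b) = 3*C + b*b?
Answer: -71622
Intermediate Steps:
n(C, b) = b**2 + 3*C (n(C, b) = 3*C + b**2 = b**2 + 3*C)
(310 + n(-5, 3)*(-3*3 + t(0*4)))*(-207) = (310 + (3**2 + 3*(-5))*(-3*3 + 3))*(-207) = (310 + (9 - 15)*(-9 + 3))*(-207) = (310 - 6*(-6))*(-207) = (310 + 36)*(-207) = 346*(-207) = -71622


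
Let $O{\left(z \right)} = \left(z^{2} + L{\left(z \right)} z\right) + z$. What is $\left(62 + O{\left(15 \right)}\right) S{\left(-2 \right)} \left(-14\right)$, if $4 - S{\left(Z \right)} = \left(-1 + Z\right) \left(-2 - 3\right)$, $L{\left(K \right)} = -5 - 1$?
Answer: $32648$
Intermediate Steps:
$L{\left(K \right)} = -6$ ($L{\left(K \right)} = -5 - 1 = -6$)
$O{\left(z \right)} = z^{2} - 5 z$ ($O{\left(z \right)} = \left(z^{2} - 6 z\right) + z = z^{2} - 5 z$)
$S{\left(Z \right)} = -1 + 5 Z$ ($S{\left(Z \right)} = 4 - \left(-1 + Z\right) \left(-2 - 3\right) = 4 - \left(-1 + Z\right) \left(-5\right) = 4 - \left(5 - 5 Z\right) = 4 + \left(-5 + 5 Z\right) = -1 + 5 Z$)
$\left(62 + O{\left(15 \right)}\right) S{\left(-2 \right)} \left(-14\right) = \left(62 + 15 \left(-5 + 15\right)\right) \left(-1 + 5 \left(-2\right)\right) \left(-14\right) = \left(62 + 15 \cdot 10\right) \left(-1 - 10\right) \left(-14\right) = \left(62 + 150\right) \left(\left(-11\right) \left(-14\right)\right) = 212 \cdot 154 = 32648$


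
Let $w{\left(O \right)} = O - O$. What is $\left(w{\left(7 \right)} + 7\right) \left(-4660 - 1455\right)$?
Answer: $-42805$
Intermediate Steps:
$w{\left(O \right)} = 0$
$\left(w{\left(7 \right)} + 7\right) \left(-4660 - 1455\right) = \left(0 + 7\right) \left(-4660 - 1455\right) = 7 \left(-6115\right) = -42805$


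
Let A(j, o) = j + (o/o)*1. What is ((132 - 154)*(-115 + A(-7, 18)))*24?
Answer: 63888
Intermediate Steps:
A(j, o) = 1 + j (A(j, o) = j + 1*1 = j + 1 = 1 + j)
((132 - 154)*(-115 + A(-7, 18)))*24 = ((132 - 154)*(-115 + (1 - 7)))*24 = -22*(-115 - 6)*24 = -22*(-121)*24 = 2662*24 = 63888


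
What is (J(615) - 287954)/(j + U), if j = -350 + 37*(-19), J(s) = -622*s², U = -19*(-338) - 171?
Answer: -117771952/2599 ≈ -45314.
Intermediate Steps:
U = 6251 (U = 6422 - 171 = 6251)
j = -1053 (j = -350 - 703 = -1053)
(J(615) - 287954)/(j + U) = (-622*615² - 287954)/(-1053 + 6251) = (-622*378225 - 287954)/5198 = (-235255950 - 287954)*(1/5198) = -235543904*1/5198 = -117771952/2599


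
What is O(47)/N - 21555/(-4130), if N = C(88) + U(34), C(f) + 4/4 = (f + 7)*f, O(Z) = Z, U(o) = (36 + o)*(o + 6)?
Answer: 48145271/9217334 ≈ 5.2233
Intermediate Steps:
U(o) = (6 + o)*(36 + o) (U(o) = (36 + o)*(6 + o) = (6 + o)*(36 + o))
C(f) = -1 + f*(7 + f) (C(f) = -1 + (f + 7)*f = -1 + (7 + f)*f = -1 + f*(7 + f))
N = 11159 (N = (-1 + 88² + 7*88) + (216 + 34² + 42*34) = (-1 + 7744 + 616) + (216 + 1156 + 1428) = 8359 + 2800 = 11159)
O(47)/N - 21555/(-4130) = 47/11159 - 21555/(-4130) = 47*(1/11159) - 21555*(-1/4130) = 47/11159 + 4311/826 = 48145271/9217334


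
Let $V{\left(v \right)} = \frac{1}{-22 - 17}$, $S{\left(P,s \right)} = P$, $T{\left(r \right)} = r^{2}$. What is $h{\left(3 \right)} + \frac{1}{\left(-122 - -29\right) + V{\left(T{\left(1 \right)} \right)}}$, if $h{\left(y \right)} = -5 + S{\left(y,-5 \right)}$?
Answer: $- \frac{7295}{3628} \approx -2.0107$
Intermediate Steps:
$V{\left(v \right)} = - \frac{1}{39}$ ($V{\left(v \right)} = \frac{1}{-39} = - \frac{1}{39}$)
$h{\left(y \right)} = -5 + y$
$h{\left(3 \right)} + \frac{1}{\left(-122 - -29\right) + V{\left(T{\left(1 \right)} \right)}} = \left(-5 + 3\right) + \frac{1}{\left(-122 - -29\right) - \frac{1}{39}} = -2 + \frac{1}{\left(-122 + 29\right) - \frac{1}{39}} = -2 + \frac{1}{-93 - \frac{1}{39}} = -2 + \frac{1}{- \frac{3628}{39}} = -2 - \frac{39}{3628} = - \frac{7295}{3628}$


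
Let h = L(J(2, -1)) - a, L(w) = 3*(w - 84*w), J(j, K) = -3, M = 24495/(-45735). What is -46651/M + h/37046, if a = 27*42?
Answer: 5269381620383/60496118 ≈ 87103.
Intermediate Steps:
M = -1633/3049 (M = 24495*(-1/45735) = -1633/3049 ≈ -0.53559)
L(w) = -249*w (L(w) = 3*(-83*w) = -249*w)
a = 1134
h = -387 (h = -249*(-3) - 1*1134 = 747 - 1134 = -387)
-46651/M + h/37046 = -46651/(-1633/3049) - 387/37046 = -46651*(-3049/1633) - 387*1/37046 = 142238899/1633 - 387/37046 = 5269381620383/60496118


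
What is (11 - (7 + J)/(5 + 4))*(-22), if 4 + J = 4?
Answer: -2024/9 ≈ -224.89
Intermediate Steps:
J = 0 (J = -4 + 4 = 0)
(11 - (7 + J)/(5 + 4))*(-22) = (11 - (7 + 0)/(5 + 4))*(-22) = (11 - 7/9)*(-22) = (92/9)*(-22) = -2024/9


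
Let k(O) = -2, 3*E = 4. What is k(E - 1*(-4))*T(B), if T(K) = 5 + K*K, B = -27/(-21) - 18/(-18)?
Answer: -1002/49 ≈ -20.449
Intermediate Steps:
E = 4/3 (E = (1/3)*4 = 4/3 ≈ 1.3333)
B = 16/7 (B = -27*(-1/21) - 18*(-1/18) = 9/7 + 1 = 16/7 ≈ 2.2857)
T(K) = 5 + K**2
k(E - 1*(-4))*T(B) = -2*(5 + (16/7)**2) = -2*(5 + 256/49) = -2*501/49 = -1002/49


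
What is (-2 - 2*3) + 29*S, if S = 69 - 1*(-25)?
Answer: 2718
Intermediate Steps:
S = 94 (S = 69 + 25 = 94)
(-2 - 2*3) + 29*S = (-2 - 2*3) + 29*94 = (-2 - 6) + 2726 = -8 + 2726 = 2718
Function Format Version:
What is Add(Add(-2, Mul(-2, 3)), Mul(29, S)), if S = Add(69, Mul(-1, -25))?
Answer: 2718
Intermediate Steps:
S = 94 (S = Add(69, 25) = 94)
Add(Add(-2, Mul(-2, 3)), Mul(29, S)) = Add(Add(-2, Mul(-2, 3)), Mul(29, 94)) = Add(Add(-2, -6), 2726) = Add(-8, 2726) = 2718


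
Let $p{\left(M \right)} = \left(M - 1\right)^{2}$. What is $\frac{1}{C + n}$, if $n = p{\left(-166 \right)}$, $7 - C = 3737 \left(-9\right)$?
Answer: $\frac{1}{61529} \approx 1.6253 \cdot 10^{-5}$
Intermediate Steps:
$p{\left(M \right)} = \left(-1 + M\right)^{2}$
$C = 33640$ ($C = 7 - 3737 \left(-9\right) = 7 - -33633 = 7 + 33633 = 33640$)
$n = 27889$ ($n = \left(-1 - 166\right)^{2} = \left(-167\right)^{2} = 27889$)
$\frac{1}{C + n} = \frac{1}{33640 + 27889} = \frac{1}{61529}$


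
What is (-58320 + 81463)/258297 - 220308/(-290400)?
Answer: 482012293/568253400 ≈ 0.84824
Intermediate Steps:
(-58320 + 81463)/258297 - 220308/(-290400) = 23143*(1/258297) - 220308*(-1/290400) = 23143/258297 + 1669/2200 = 482012293/568253400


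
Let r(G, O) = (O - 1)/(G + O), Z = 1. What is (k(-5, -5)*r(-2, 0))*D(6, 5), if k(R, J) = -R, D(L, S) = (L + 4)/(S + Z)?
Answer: 25/6 ≈ 4.1667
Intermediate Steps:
D(L, S) = (4 + L)/(1 + S) (D(L, S) = (L + 4)/(S + 1) = (4 + L)/(1 + S))
r(G, O) = (-1 + O)/(G + O)
(k(-5, -5)*r(-2, 0))*D(6, 5) = ((-1*(-5))*((-1 + 0)/(-2 + 0)))*((4 + 6)/(1 + 5)) = (5*(-1/(-2)))*(10/6) = (5*(-½*(-1)))*((⅙)*10) = (5*(½))*(5/3) = (5/2)*(5/3) = 25/6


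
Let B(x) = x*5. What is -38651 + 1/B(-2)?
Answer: -386511/10 ≈ -38651.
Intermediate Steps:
B(x) = 5*x
-38651 + 1/B(-2) = -38651 + 1/(5*(-2)) = -38651 + 1/(-10) = -38651 - ⅒ = -386511/10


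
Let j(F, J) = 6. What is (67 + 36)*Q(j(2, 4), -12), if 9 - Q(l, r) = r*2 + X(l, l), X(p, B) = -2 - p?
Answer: 4223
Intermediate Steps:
Q(l, r) = 11 + l - 2*r (Q(l, r) = 9 - (r*2 + (-2 - l)) = 9 - (2*r + (-2 - l)) = 9 - (-2 - l + 2*r) = 9 + (2 + l - 2*r) = 11 + l - 2*r)
(67 + 36)*Q(j(2, 4), -12) = (67 + 36)*(11 + 6 - 2*(-12)) = 103*(11 + 6 + 24) = 103*41 = 4223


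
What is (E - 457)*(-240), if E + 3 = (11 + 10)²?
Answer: 4560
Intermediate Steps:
E = 438 (E = -3 + (11 + 10)² = -3 + 21² = -3 + 441 = 438)
(E - 457)*(-240) = (438 - 457)*(-240) = -19*(-240) = 4560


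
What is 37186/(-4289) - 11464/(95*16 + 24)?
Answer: -13323035/827777 ≈ -16.095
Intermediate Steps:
37186/(-4289) - 11464/(95*16 + 24) = 37186*(-1/4289) - 11464/(1520 + 24) = -37186/4289 - 11464/1544 = -37186/4289 - 11464*1/1544 = -37186/4289 - 1433/193 = -13323035/827777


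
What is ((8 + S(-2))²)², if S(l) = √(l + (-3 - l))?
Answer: (8 + I*√3)⁴ ≈ 2953.0 + 3381.0*I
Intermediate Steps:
S(l) = I*√3 (S(l) = √(-3) = I*√3)
((8 + S(-2))²)² = ((8 + I*√3)²)² = (8 + I*√3)⁴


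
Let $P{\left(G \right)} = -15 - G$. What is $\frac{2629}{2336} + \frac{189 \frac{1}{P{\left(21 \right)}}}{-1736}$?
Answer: $\frac{40859}{36208} \approx 1.1285$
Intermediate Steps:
$\frac{2629}{2336} + \frac{189 \frac{1}{P{\left(21 \right)}}}{-1736} = \frac{2629}{2336} + \frac{189 \frac{1}{-15 - 21}}{-1736} = 2629 \cdot \frac{1}{2336} + \frac{189}{-15 - 21} \left(- \frac{1}{1736}\right) = \frac{2629}{2336} + \frac{189}{-36} \left(- \frac{1}{1736}\right) = \frac{2629}{2336} + 189 \left(- \frac{1}{36}\right) \left(- \frac{1}{1736}\right) = \frac{2629}{2336} - - \frac{3}{992} = \frac{2629}{2336} + \frac{3}{992} = \frac{40859}{36208}$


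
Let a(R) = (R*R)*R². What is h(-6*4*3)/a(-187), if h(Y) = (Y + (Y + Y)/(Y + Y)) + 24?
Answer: -47/1222830961 ≈ -3.8435e-8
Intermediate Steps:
h(Y) = 25 + Y (h(Y) = (Y + (2*Y)/((2*Y))) + 24 = (Y + (2*Y)*(1/(2*Y))) + 24 = (Y + 1) + 24 = (1 + Y) + 24 = 25 + Y)
a(R) = R⁴ (a(R) = R²*R² = R⁴)
h(-6*4*3)/a(-187) = (25 - 6*4*3)/((-187)⁴) = (25 - 24*3)/1222830961 = (25 - 72)*(1/1222830961) = -47*1/1222830961 = -47/1222830961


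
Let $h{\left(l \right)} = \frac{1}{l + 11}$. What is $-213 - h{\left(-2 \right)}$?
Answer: $- \frac{1918}{9} \approx -213.11$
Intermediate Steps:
$h{\left(l \right)} = \frac{1}{11 + l}$
$-213 - h{\left(-2 \right)} = -213 - \frac{1}{11 - 2} = -213 - \frac{1}{9} = - \frac{1918}{9}$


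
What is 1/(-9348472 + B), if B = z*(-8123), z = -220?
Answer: -1/7561412 ≈ -1.3225e-7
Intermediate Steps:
B = 1787060 (B = -220*(-8123) = 1787060)
1/(-9348472 + B) = 1/(-9348472 + 1787060) = 1/(-7561412) = -1/7561412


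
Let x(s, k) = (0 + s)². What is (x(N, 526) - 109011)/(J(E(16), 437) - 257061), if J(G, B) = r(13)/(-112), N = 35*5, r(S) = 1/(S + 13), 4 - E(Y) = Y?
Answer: 228260032/748561633 ≈ 0.30493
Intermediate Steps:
E(Y) = 4 - Y
r(S) = 1/(13 + S)
N = 175
J(G, B) = -1/2912 (J(G, B) = 1/((13 + 13)*(-112)) = -1/112/26 = (1/26)*(-1/112) = -1/2912)
x(s, k) = s²
(x(N, 526) - 109011)/(J(E(16), 437) - 257061) = (175² - 109011)/(-1/2912 - 257061) = (30625 - 109011)/(-748561633/2912) = -78386*(-2912/748561633) = 228260032/748561633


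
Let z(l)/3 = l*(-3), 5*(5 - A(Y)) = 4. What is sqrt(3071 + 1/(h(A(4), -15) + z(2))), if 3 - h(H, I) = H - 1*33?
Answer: 8*sqrt(228459)/69 ≈ 55.417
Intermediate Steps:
A(Y) = 21/5 (A(Y) = 5 - 1/5*4 = 5 - 4/5 = 21/5)
h(H, I) = 36 - H (h(H, I) = 3 - (H - 1*33) = 3 - (H - 33) = 3 - (-33 + H) = 3 + (33 - H) = 36 - H)
z(l) = -9*l (z(l) = 3*(l*(-3)) = 3*(-3*l) = -9*l)
sqrt(3071 + 1/(h(A(4), -15) + z(2))) = sqrt(3071 + 1/((36 - 1*21/5) - 9*2)) = sqrt(3071 + 1/((36 - 21/5) - 18)) = sqrt(3071 + 1/(159/5 - 18)) = sqrt(3071 + 1/(69/5)) = sqrt(3071 + 5/69) = sqrt(211904/69) = 8*sqrt(228459)/69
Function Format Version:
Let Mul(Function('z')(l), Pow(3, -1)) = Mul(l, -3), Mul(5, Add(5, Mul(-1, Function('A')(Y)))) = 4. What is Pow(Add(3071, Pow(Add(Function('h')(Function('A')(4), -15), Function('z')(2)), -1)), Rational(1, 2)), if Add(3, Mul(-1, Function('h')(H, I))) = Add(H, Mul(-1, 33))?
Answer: Mul(Rational(8, 69), Pow(228459, Rational(1, 2))) ≈ 55.417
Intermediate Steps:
Function('A')(Y) = Rational(21, 5) (Function('A')(Y) = Add(5, Mul(Rational(-1, 5), 4)) = Add(5, Rational(-4, 5)) = Rational(21, 5))
Function('h')(H, I) = Add(36, Mul(-1, H)) (Function('h')(H, I) = Add(3, Mul(-1, Add(H, Mul(-1, 33)))) = Add(3, Mul(-1, Add(H, -33))) = Add(3, Mul(-1, Add(-33, H))) = Add(3, Add(33, Mul(-1, H))) = Add(36, Mul(-1, H)))
Function('z')(l) = Mul(-9, l) (Function('z')(l) = Mul(3, Mul(l, -3)) = Mul(3, Mul(-3, l)) = Mul(-9, l))
Pow(Add(3071, Pow(Add(Function('h')(Function('A')(4), -15), Function('z')(2)), -1)), Rational(1, 2)) = Pow(Add(3071, Pow(Add(Add(36, Mul(-1, Rational(21, 5))), Mul(-9, 2)), -1)), Rational(1, 2)) = Pow(Add(3071, Pow(Add(Add(36, Rational(-21, 5)), -18), -1)), Rational(1, 2)) = Pow(Add(3071, Pow(Add(Rational(159, 5), -18), -1)), Rational(1, 2)) = Pow(Add(3071, Pow(Rational(69, 5), -1)), Rational(1, 2)) = Pow(Add(3071, Rational(5, 69)), Rational(1, 2)) = Pow(Rational(211904, 69), Rational(1, 2)) = Mul(Rational(8, 69), Pow(228459, Rational(1, 2)))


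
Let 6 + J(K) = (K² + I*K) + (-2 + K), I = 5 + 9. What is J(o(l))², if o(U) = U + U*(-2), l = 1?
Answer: 484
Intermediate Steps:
I = 14
o(U) = -U (o(U) = U - 2*U = -U)
J(K) = -8 + K² + 15*K (J(K) = -6 + ((K² + 14*K) + (-2 + K)) = -6 + (-2 + K² + 15*K) = -8 + K² + 15*K)
J(o(l))² = (-8 + (-1*1)² + 15*(-1*1))² = (-8 + (-1)² + 15*(-1))² = (-8 + 1 - 15)² = (-22)² = 484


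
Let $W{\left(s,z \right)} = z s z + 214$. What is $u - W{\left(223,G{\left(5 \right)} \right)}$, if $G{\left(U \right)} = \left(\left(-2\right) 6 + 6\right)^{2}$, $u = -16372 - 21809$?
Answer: $-327403$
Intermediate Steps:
$u = -38181$
$G{\left(U \right)} = 36$ ($G{\left(U \right)} = \left(-12 + 6\right)^{2} = \left(-6\right)^{2} = 36$)
$W{\left(s,z \right)} = 214 + s z^{2}$ ($W{\left(s,z \right)} = s z z + 214 = s z^{2} + 214 = 214 + s z^{2}$)
$u - W{\left(223,G{\left(5 \right)} \right)} = -38181 - \left(214 + 223 \cdot 36^{2}\right) = -38181 - \left(214 + 223 \cdot 1296\right) = -38181 - \left(214 + 289008\right) = -38181 - 289222 = -327403$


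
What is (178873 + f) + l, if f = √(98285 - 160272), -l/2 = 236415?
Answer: -293957 + I*√61987 ≈ -2.9396e+5 + 248.97*I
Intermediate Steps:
l = -472830 (l = -2*236415 = -472830)
f = I*√61987 (f = √(-61987) = I*√61987 ≈ 248.97*I)
(178873 + f) + l = (178873 + I*√61987) - 472830 = -293957 + I*√61987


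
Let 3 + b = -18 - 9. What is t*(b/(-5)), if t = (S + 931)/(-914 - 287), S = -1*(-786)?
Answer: -10302/1201 ≈ -8.5779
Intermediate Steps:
S = 786
b = -30 (b = -3 + (-18 - 9) = -3 - 27 = -30)
t = -1717/1201 (t = (786 + 931)/(-914 - 287) = 1717/(-1201) = 1717*(-1/1201) = -1717/1201 ≈ -1.4296)
t*(b/(-5)) = -(-51510)/(1201*(-5)) = -(-51510)*(-1)/(1201*5) = -1717/1201*6 = -10302/1201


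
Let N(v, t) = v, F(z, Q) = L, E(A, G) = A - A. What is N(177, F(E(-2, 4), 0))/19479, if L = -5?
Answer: 59/6493 ≈ 0.0090867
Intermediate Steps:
E(A, G) = 0
F(z, Q) = -5
N(177, F(E(-2, 4), 0))/19479 = 177/19479 = 177*(1/19479) = 59/6493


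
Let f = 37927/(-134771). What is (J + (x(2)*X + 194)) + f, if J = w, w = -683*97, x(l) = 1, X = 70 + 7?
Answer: -8892228507/134771 ≈ -65980.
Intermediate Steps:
X = 77
w = -66251
f = -37927/134771 (f = 37927*(-1/134771) = -37927/134771 ≈ -0.28142)
J = -66251
(J + (x(2)*X + 194)) + f = (-66251 + (1*77 + 194)) - 37927/134771 = (-66251 + (77 + 194)) - 37927/134771 = (-66251 + 271) - 37927/134771 = -65980 - 37927/134771 = -8892228507/134771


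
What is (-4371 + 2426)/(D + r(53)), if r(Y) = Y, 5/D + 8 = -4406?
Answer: -8585230/233937 ≈ -36.699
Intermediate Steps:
D = -5/4414 (D = 5/(-8 - 4406) = 5/(-4414) = 5*(-1/4414) = -5/4414 ≈ -0.0011328)
(-4371 + 2426)/(D + r(53)) = (-4371 + 2426)/(-5/4414 + 53) = -1945/233937/4414 = -1945*4414/233937 = -8585230/233937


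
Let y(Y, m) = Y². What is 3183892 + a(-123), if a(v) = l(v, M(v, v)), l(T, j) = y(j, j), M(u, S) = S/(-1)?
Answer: 3199021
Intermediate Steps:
M(u, S) = -S (M(u, S) = S*(-1) = -S)
l(T, j) = j²
a(v) = v² (a(v) = (-v)² = v²)
3183892 + a(-123) = 3183892 + (-123)² = 3183892 + 15129 = 3199021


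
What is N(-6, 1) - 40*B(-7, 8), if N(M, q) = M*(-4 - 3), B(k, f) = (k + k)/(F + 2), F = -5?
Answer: -434/3 ≈ -144.67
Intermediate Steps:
B(k, f) = -2*k/3 (B(k, f) = (k + k)/(-5 + 2) = (2*k)/(-3) = (2*k)*(-1/3) = -2*k/3)
N(M, q) = -7*M (N(M, q) = M*(-7) = -7*M)
N(-6, 1) - 40*B(-7, 8) = -7*(-6) - (-80)*(-7)/3 = 42 - 40*14/3 = 42 - 560/3 = -434/3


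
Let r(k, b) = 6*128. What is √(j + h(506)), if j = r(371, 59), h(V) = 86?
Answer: √854 ≈ 29.223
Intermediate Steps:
r(k, b) = 768
j = 768
√(j + h(506)) = √(768 + 86) = √854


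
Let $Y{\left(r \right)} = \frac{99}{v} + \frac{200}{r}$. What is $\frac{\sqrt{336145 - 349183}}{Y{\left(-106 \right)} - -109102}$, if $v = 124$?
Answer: $\frac{6572 i \sqrt{13038}}{717011191} \approx 0.0010466 i$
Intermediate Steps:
$Y{\left(r \right)} = \frac{99}{124} + \frac{200}{r}$
$\frac{\sqrt{336145 - 349183}}{Y{\left(-106 \right)} - -109102} = \frac{\sqrt{336145 - 349183}}{\left(\frac{99}{124} + \frac{200}{-106}\right) - -109102} = \frac{\sqrt{-13038}}{\left(\frac{99}{124} + 200 \left(- \frac{1}{106}\right)\right) + 109102} = \frac{i \sqrt{13038}}{\left(\frac{99}{124} - \frac{100}{53}\right) + 109102} = \frac{i \sqrt{13038}}{- \frac{7153}{6572} + 109102} = \frac{i \sqrt{13038}}{\frac{717011191}{6572}} = i \sqrt{13038} \cdot \frac{6572}{717011191} = \frac{6572 i \sqrt{13038}}{717011191}$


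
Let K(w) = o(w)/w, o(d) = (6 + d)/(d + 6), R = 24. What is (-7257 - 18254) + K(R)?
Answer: -612263/24 ≈ -25511.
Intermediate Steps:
o(d) = 1 (o(d) = (6 + d)/(6 + d) = 1)
K(w) = 1/w
(-7257 - 18254) + K(R) = (-7257 - 18254) + 1/24 = -25511 + 1/24 = -612263/24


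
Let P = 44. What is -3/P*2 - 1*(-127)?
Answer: 2791/22 ≈ 126.86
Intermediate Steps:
-3/P*2 - 1*(-127) = -3/44*2 - 1*(-127) = -3*1/44*2 + 127 = -3/44*2 + 127 = -3/22 + 127 = 2791/22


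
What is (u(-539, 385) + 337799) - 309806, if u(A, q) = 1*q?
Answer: 28378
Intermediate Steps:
u(A, q) = q
(u(-539, 385) + 337799) - 309806 = (385 + 337799) - 309806 = 338184 - 309806 = 28378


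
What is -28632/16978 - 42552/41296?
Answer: -119052183/43820218 ≈ -2.7168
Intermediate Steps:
-28632/16978 - 42552/41296 = -28632*1/16978 - 42552*1/41296 = -14316/8489 - 5319/5162 = -119052183/43820218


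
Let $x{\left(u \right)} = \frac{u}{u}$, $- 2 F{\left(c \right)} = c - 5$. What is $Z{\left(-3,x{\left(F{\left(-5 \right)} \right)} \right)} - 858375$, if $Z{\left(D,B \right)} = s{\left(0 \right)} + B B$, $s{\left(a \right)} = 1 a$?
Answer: $-858374$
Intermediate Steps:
$F{\left(c \right)} = \frac{5}{2} - \frac{c}{2}$ ($F{\left(c \right)} = - \frac{c - 5}{2} = - \frac{-5 + c}{2} = \frac{5}{2} - \frac{c}{2}$)
$x{\left(u \right)} = 1$
$s{\left(a \right)} = a$
$Z{\left(D,B \right)} = B^{2}$ ($Z{\left(D,B \right)} = 0 + B B = 0 + B^{2} = B^{2}$)
$Z{\left(-3,x{\left(F{\left(-5 \right)} \right)} \right)} - 858375 = 1^{2} - 858375 = 1 - 858375 = -858374$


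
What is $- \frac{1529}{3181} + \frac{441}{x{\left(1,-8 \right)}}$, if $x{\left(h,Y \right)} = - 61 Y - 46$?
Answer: $\frac{727003}{1406002} \approx 0.51707$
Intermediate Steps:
$x{\left(h,Y \right)} = -46 - 61 Y$
$- \frac{1529}{3181} + \frac{441}{x{\left(1,-8 \right)}} = - \frac{1529}{3181} + \frac{441}{-46 - -488} = \left(-1529\right) \frac{1}{3181} + \frac{441}{-46 + 488} = - \frac{1529}{3181} + \frac{441}{442} = \frac{727003}{1406002}$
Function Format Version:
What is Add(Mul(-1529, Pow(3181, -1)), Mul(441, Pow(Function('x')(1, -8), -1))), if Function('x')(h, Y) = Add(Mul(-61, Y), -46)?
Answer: Rational(727003, 1406002) ≈ 0.51707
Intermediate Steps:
Function('x')(h, Y) = Add(-46, Mul(-61, Y))
Add(Mul(-1529, Pow(3181, -1)), Mul(441, Pow(Function('x')(1, -8), -1))) = Add(Mul(-1529, Pow(3181, -1)), Mul(441, Pow(Add(-46, Mul(-61, -8)), -1))) = Add(Mul(-1529, Rational(1, 3181)), Mul(441, Pow(Add(-46, 488), -1))) = Add(Rational(-1529, 3181), Mul(441, Pow(442, -1))) = Add(Rational(-1529, 3181), Mul(441, Rational(1, 442))) = Add(Rational(-1529, 3181), Rational(441, 442)) = Rational(727003, 1406002)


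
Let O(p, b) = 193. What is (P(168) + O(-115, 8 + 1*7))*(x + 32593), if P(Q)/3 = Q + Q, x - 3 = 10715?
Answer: 52016511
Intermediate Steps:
x = 10718 (x = 3 + 10715 = 10718)
P(Q) = 6*Q (P(Q) = 3*(Q + Q) = 3*(2*Q) = 6*Q)
(P(168) + O(-115, 8 + 1*7))*(x + 32593) = (6*168 + 193)*(10718 + 32593) = (1008 + 193)*43311 = 1201*43311 = 52016511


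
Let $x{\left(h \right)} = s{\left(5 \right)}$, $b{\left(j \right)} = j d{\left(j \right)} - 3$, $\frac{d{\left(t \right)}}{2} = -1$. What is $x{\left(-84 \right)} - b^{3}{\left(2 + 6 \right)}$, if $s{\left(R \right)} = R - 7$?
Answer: $6857$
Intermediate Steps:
$d{\left(t \right)} = -2$ ($d{\left(t \right)} = 2 \left(-1\right) = -2$)
$b{\left(j \right)} = -3 - 2 j$ ($b{\left(j \right)} = j \left(-2\right) - 3 = - 2 j - 3 = -3 - 2 j$)
$s{\left(R \right)} = -7 + R$
$x{\left(h \right)} = -2$ ($x{\left(h \right)} = -7 + 5 = -2$)
$x{\left(-84 \right)} - b^{3}{\left(2 + 6 \right)} = -2 - \left(-3 - 2 \left(2 + 6\right)\right)^{3} = -2 - \left(-3 - 16\right)^{3} = -2 - \left(-19\right)^{3} = -2 - -6859 = -2 + 6859 = 6857$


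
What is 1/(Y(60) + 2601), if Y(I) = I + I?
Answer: 1/2721 ≈ 0.00036751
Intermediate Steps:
Y(I) = 2*I
1/(Y(60) + 2601) = 1/(2*60 + 2601) = 1/(120 + 2601) = 1/2721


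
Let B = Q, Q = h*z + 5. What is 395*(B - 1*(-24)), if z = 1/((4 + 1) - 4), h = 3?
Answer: 12640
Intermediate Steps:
z = 1 (z = 1/(5 - 4) = 1/1 = 1)
Q = 8 (Q = 3*1 + 5 = 3 + 5 = 8)
B = 8
395*(B - 1*(-24)) = 395*(8 - 1*(-24)) = 395*(8 + 24) = 395*32 = 12640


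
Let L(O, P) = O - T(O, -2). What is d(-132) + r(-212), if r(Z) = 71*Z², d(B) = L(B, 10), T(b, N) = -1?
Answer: 3190893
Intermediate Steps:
L(O, P) = 1 + O (L(O, P) = O - 1*(-1) = O + 1 = 1 + O)
d(B) = 1 + B
d(-132) + r(-212) = (1 - 132) + 71*(-212)² = -131 + 71*44944 = -131 + 3191024 = 3190893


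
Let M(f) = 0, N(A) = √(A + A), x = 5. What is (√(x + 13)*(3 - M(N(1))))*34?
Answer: 306*√2 ≈ 432.75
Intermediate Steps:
N(A) = √2*√A (N(A) = √(2*A) = √2*√A)
(√(x + 13)*(3 - M(N(1))))*34 = (√(5 + 13)*(3 - 1*0))*34 = (√18*(3 + 0))*34 = ((3*√2)*3)*34 = (9*√2)*34 = 306*√2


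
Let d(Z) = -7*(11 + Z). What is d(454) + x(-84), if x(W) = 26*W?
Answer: -5439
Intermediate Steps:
d(Z) = -77 - 7*Z
d(454) + x(-84) = (-77 - 7*454) + 26*(-84) = (-77 - 3178) - 2184 = -3255 - 2184 = -5439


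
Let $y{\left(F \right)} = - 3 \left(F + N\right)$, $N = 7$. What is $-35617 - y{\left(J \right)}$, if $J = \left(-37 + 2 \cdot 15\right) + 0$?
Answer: $-35617$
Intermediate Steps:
$J = -7$ ($J = \left(-37 + 30\right) + 0 = -7 + 0 = -7$)
$y{\left(F \right)} = -21 - 3 F$ ($y{\left(F \right)} = - 3 \left(F + 7\right) = - 3 \left(7 + F\right) = -21 - 3 F$)
$-35617 - y{\left(J \right)} = -35617 - \left(-21 - -21\right) = -35617 - \left(-21 + 21\right) = -35617 - 0 = -35617 + 0 = -35617$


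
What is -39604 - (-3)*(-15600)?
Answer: -86404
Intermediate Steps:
-39604 - (-3)*(-15600) = -39604 - 1*46800 = -39604 - 46800 = -86404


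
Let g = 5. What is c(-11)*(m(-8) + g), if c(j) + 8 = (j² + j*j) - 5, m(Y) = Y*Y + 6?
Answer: 17175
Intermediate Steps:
m(Y) = 6 + Y² (m(Y) = Y² + 6 = 6 + Y²)
c(j) = -13 + 2*j² (c(j) = -8 + ((j² + j*j) - 5) = -8 + ((j² + j²) - 5) = -8 + (2*j² - 5) = -8 + (-5 + 2*j²) = -13 + 2*j²)
c(-11)*(m(-8) + g) = (-13 + 2*(-11)²)*((6 + (-8)²) + 5) = (-13 + 2*121)*((6 + 64) + 5) = (-13 + 242)*(70 + 5) = 229*75 = 17175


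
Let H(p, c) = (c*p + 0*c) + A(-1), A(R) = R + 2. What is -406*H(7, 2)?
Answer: -6090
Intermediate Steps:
A(R) = 2 + R
H(p, c) = 1 + c*p (H(p, c) = (c*p + 0*c) + (2 - 1) = (c*p + 0) + 1 = c*p + 1 = 1 + c*p)
-406*H(7, 2) = -406*(1 + 2*7) = -406*(1 + 14) = -406*15 = -6090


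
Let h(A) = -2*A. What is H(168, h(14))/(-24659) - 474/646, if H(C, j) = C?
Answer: -5898447/7964857 ≈ -0.74056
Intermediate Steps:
H(168, h(14))/(-24659) - 474/646 = 168/(-24659) - 474/646 = 168*(-1/24659) - 474*1/646 = -168/24659 - 237/323 = -5898447/7964857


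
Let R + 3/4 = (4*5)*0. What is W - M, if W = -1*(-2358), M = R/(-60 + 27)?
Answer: 103751/44 ≈ 2358.0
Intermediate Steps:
R = -¾ (R = -¾ + (4*5)*0 = -¾ + 20*0 = -¾ + 0 = -¾ ≈ -0.75000)
M = 1/44 (M = -¾/(-60 + 27) = -¾/(-33) = -1/33*(-¾) = 1/44 ≈ 0.022727)
W = 2358
W - M = 2358 - 1*1/44 = 2358 - 1/44 = 103751/44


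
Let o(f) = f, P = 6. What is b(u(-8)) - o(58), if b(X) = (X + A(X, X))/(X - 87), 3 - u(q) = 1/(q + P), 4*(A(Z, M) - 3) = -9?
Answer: -19389/334 ≈ -58.051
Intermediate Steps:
A(Z, M) = ¾ (A(Z, M) = 3 + (¼)*(-9) = 3 - 9/4 = ¾)
u(q) = 3 - 1/(6 + q) (u(q) = 3 - 1/(q + 6) = 3 - 1/(6 + q))
b(X) = (¾ + X)/(-87 + X) (b(X) = (X + ¾)/(X - 87) = (¾ + X)/(-87 + X))
b(u(-8)) - o(58) = (¾ + (17 + 3*(-8))/(6 - 8))/(-87 + (17 + 3*(-8))/(6 - 8)) - 1*58 = (¾ + (17 - 24)/(-2))/(-87 + (17 - 24)/(-2)) - 58 = (¾ - ½*(-7))/(-87 - ½*(-7)) - 58 = (¾ + 7/2)/(-87 + 7/2) - 58 = (17/4)/(-167/2) - 58 = -2/167*17/4 - 58 = -17/334 - 58 = -19389/334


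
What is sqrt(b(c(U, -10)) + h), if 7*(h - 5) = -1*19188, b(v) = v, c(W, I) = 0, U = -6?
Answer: I*sqrt(134071)/7 ≈ 52.308*I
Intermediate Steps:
h = -19153/7 (h = 5 + (-1*19188)/7 = 5 + (1/7)*(-19188) = 5 - 19188/7 = -19153/7 ≈ -2736.1)
sqrt(b(c(U, -10)) + h) = sqrt(0 - 19153/7) = sqrt(-19153/7) = I*sqrt(134071)/7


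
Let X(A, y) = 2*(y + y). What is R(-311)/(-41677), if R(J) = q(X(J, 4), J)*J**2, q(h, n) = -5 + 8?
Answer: -290163/41677 ≈ -6.9622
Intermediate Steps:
X(A, y) = 4*y (X(A, y) = 2*(2*y) = 4*y)
q(h, n) = 3
R(J) = 3*J**2
R(-311)/(-41677) = (3*(-311)**2)/(-41677) = (3*96721)*(-1/41677) = 290163*(-1/41677) = -290163/41677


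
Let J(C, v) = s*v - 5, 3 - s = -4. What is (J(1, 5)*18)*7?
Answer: 3780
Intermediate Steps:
s = 7 (s = 3 - 1*(-4) = 3 + 4 = 7)
J(C, v) = -5 + 7*v (J(C, v) = 7*v - 5 = -5 + 7*v)
(J(1, 5)*18)*7 = ((-5 + 7*5)*18)*7 = ((-5 + 35)*18)*7 = (30*18)*7 = 540*7 = 3780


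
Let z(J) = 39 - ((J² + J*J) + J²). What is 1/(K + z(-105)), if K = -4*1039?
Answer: -1/37192 ≈ -2.6888e-5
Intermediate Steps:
K = -4156
z(J) = 39 - 3*J² (z(J) = 39 - ((J² + J²) + J²) = 39 - (2*J² + J²) = 39 - 3*J²)
1/(K + z(-105)) = 1/(-4156 + (39 - 3*(-105)²)) = 1/(-4156 + (39 - 3*11025)) = 1/(-4156 + (39 - 33075)) = 1/(-4156 - 33036) = 1/(-37192) = -1/37192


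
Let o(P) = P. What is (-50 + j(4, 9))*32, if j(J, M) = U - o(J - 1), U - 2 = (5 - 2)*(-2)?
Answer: -1824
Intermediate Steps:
U = -4 (U = 2 + (5 - 2)*(-2) = 2 + 3*(-2) = 2 - 6 = -4)
j(J, M) = -3 - J (j(J, M) = -4 - (J - 1) = -4 - (-1 + J) = -4 + (1 - J) = -3 - J)
(-50 + j(4, 9))*32 = (-50 + (-3 - 1*4))*32 = (-50 + (-3 - 4))*32 = (-50 - 7)*32 = -57*32 = -1824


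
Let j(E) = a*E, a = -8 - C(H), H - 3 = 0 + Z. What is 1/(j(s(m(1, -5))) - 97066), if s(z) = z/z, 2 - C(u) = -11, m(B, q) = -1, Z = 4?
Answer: -1/97087 ≈ -1.0300e-5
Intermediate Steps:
H = 7 (H = 3 + (0 + 4) = 3 + 4 = 7)
C(u) = 13 (C(u) = 2 - 1*(-11) = 2 + 11 = 13)
s(z) = 1
a = -21 (a = -8 - 1*13 = -8 - 13 = -21)
j(E) = -21*E
1/(j(s(m(1, -5))) - 97066) = 1/(-21*1 - 97066) = 1/(-21 - 97066) = 1/(-97087) = -1/97087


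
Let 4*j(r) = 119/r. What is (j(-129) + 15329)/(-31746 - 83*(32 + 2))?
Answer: -7909645/17837088 ≈ -0.44344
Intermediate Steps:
j(r) = 119/(4*r) (j(r) = (119/r)/4 = 119/(4*r))
(j(-129) + 15329)/(-31746 - 83*(32 + 2)) = ((119/4)/(-129) + 15329)/(-31746 - 83*(32 + 2)) = ((119/4)*(-1/129) + 15329)/(-31746 - 83*34) = (-119/516 + 15329)/(-31746 - 2822) = (7909645/516)/(-34568) = (7909645/516)*(-1/34568) = -7909645/17837088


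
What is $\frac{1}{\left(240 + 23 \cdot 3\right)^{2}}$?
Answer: $\frac{1}{95481} \approx 1.0473 \cdot 10^{-5}$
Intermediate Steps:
$\frac{1}{\left(240 + 23 \cdot 3\right)^{2}} = \frac{1}{\left(240 + 69\right)^{2}} = \frac{1}{309^{2}} = \frac{1}{95481}$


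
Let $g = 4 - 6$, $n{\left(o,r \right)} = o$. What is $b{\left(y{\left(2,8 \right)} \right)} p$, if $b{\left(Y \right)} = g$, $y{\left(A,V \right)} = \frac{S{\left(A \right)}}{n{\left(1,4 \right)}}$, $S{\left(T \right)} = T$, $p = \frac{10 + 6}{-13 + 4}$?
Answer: $\frac{32}{9} \approx 3.5556$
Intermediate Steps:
$p = - \frac{16}{9}$ ($p = \frac{16}{-9} = 16 \left(- \frac{1}{9}\right) = - \frac{16}{9} \approx -1.7778$)
$y{\left(A,V \right)} = A$ ($y{\left(A,V \right)} = \frac{A}{1} = A 1 = A$)
$g = -2$ ($g = 4 - 6 = -2$)
$b{\left(Y \right)} = -2$
$b{\left(y{\left(2,8 \right)} \right)} p = \left(-2\right) \left(- \frac{16}{9}\right) = \frac{32}{9}$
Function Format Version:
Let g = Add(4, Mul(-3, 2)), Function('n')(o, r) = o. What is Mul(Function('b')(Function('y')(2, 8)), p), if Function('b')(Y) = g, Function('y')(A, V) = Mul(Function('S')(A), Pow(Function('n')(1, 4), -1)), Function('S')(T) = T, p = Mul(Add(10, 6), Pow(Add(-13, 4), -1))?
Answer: Rational(32, 9) ≈ 3.5556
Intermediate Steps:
p = Rational(-16, 9) (p = Mul(16, Pow(-9, -1)) = Mul(16, Rational(-1, 9)) = Rational(-16, 9) ≈ -1.7778)
Function('y')(A, V) = A (Function('y')(A, V) = Mul(A, Pow(1, -1)) = Mul(A, 1) = A)
g = -2 (g = Add(4, -6) = -2)
Function('b')(Y) = -2
Mul(Function('b')(Function('y')(2, 8)), p) = Mul(-2, Rational(-16, 9)) = Rational(32, 9)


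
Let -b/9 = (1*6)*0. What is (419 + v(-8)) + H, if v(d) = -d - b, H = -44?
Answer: 383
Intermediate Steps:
b = 0 (b = -9*1*6*0 = -54*0 = -9*0 = 0)
v(d) = -d (v(d) = -d - 1*0 = -d + 0 = -d)
(419 + v(-8)) + H = (419 - 1*(-8)) - 44 = (419 + 8) - 44 = 427 - 44 = 383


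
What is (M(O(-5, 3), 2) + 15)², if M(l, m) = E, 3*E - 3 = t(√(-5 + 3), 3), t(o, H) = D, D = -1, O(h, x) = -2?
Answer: 2209/9 ≈ 245.44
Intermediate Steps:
t(o, H) = -1
E = ⅔ (E = 1 + (⅓)*(-1) = 1 - ⅓ = ⅔ ≈ 0.66667)
M(l, m) = ⅔
(M(O(-5, 3), 2) + 15)² = (⅔ + 15)² = (47/3)² = 2209/9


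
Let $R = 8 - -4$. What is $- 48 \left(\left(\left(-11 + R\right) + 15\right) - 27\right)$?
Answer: $528$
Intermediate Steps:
$R = 12$ ($R = 8 + 4 = 12$)
$- 48 \left(\left(\left(-11 + R\right) + 15\right) - 27\right) = - 48 \left(\left(\left(-11 + 12\right) + 15\right) - 27\right) = - 48 \left(\left(1 + 15\right) - 27\right) = - 48 \left(16 - 27\right) = \left(-48\right) \left(-11\right) = 528$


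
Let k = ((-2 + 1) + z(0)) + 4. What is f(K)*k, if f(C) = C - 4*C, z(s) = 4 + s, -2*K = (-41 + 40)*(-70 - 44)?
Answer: 1197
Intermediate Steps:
K = -57 (K = -(-41 + 40)*(-70 - 44)/2 = -(-1)*(-114)/2 = -½*114 = -57)
f(C) = -3*C
k = 7 (k = ((-2 + 1) + (4 + 0)) + 4 = (-1 + 4) + 4 = 3 + 4 = 7)
f(K)*k = -3*(-57)*7 = 171*7 = 1197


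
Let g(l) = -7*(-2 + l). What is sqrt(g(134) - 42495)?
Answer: I*sqrt(43419) ≈ 208.37*I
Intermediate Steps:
g(l) = 14 - 7*l
sqrt(g(134) - 42495) = sqrt((14 - 7*134) - 42495) = sqrt((14 - 938) - 42495) = sqrt(-924 - 42495) = sqrt(-43419) = I*sqrt(43419)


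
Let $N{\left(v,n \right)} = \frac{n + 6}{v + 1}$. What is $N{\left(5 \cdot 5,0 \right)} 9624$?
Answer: $\frac{28872}{13} \approx 2220.9$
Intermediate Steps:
$N{\left(v,n \right)} = \frac{6 + n}{1 + v}$
$N{\left(5 \cdot 5,0 \right)} 9624 = \frac{6 + 0}{1 + 5 \cdot 5} \cdot 9624 = \frac{1}{1 + 25} \cdot 6 \cdot 9624 = \frac{1}{26} \cdot 6 \cdot 9624 = \frac{3}{13} \cdot 9624 = \frac{28872}{13}$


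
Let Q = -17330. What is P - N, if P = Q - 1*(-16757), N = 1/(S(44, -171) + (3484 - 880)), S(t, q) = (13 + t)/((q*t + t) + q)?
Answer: -11415970882/19923147 ≈ -573.00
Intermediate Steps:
S(t, q) = (13 + t)/(q + t + q*t) (S(t, q) = (13 + t)/((t + q*t) + q) = (13 + t)/(q + t + q*t))
N = 7651/19923147 (N = 1/((13 + 44)/(-171 + 44 - 171*44) + (3484 - 880)) = 1/(57/(-171 + 44 - 7524) + 2604) = 1/(57/(-7651) + 2604) = 1/(-1/7651*57 + 2604) = 1/(-57/7651 + 2604) = 1/(19923147/7651) = 7651/19923147 ≈ 0.00038403)
P = -573 (P = -17330 - 1*(-16757) = -17330 + 16757 = -573)
P - N = -573 - 1*7651/19923147 = -573 - 7651/19923147 = -11415970882/19923147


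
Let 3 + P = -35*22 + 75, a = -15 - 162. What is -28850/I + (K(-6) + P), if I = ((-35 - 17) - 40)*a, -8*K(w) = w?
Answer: -11382869/16284 ≈ -699.02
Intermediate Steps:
a = -177
K(w) = -w/8
I = 16284 (I = ((-35 - 17) - 40)*(-177) = (-52 - 40)*(-177) = -92*(-177) = 16284)
P = -698 (P = -3 + (-35*22 + 75) = -3 + (-770 + 75) = -3 - 695 = -698)
-28850/I + (K(-6) + P) = -28850/16284 + (-⅛*(-6) - 698) = -28850*1/16284 + (¾ - 698) = -14425/8142 - 2789/4 = -11382869/16284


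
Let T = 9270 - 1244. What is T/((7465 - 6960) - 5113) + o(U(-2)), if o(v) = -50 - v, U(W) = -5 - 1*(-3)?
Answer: -114605/2304 ≈ -49.742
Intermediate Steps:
U(W) = -2 (U(W) = -5 + 3 = -2)
T = 8026
T/((7465 - 6960) - 5113) + o(U(-2)) = 8026/((7465 - 6960) - 5113) + (-50 - 1*(-2)) = 8026/(505 - 5113) + (-50 + 2) = 8026/(-4608) - 48 = 8026*(-1/4608) - 48 = -4013/2304 - 48 = -114605/2304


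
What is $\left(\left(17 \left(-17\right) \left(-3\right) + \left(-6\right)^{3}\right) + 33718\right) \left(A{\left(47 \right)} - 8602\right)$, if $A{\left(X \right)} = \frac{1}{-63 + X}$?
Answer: $- \frac{4730308577}{16} \approx -2.9564 \cdot 10^{8}$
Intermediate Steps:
$\left(\left(17 \left(-17\right) \left(-3\right) + \left(-6\right)^{3}\right) + 33718\right) \left(A{\left(47 \right)} - 8602\right) = \left(\left(17 \left(-17\right) \left(-3\right) + \left(-6\right)^{3}\right) + 33718\right) \left(\frac{1}{-63 + 47} - 8602\right) = \left(\left(\left(-289\right) \left(-3\right) - 216\right) + 33718\right) \left(\frac{1}{-16} - 8602\right) = \left(\left(867 - 216\right) + 33718\right) \left(- \frac{1}{16} - 8602\right) = \left(651 + 33718\right) \left(- \frac{137633}{16}\right) = 34369 \left(- \frac{137633}{16}\right) = - \frac{4730308577}{16}$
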